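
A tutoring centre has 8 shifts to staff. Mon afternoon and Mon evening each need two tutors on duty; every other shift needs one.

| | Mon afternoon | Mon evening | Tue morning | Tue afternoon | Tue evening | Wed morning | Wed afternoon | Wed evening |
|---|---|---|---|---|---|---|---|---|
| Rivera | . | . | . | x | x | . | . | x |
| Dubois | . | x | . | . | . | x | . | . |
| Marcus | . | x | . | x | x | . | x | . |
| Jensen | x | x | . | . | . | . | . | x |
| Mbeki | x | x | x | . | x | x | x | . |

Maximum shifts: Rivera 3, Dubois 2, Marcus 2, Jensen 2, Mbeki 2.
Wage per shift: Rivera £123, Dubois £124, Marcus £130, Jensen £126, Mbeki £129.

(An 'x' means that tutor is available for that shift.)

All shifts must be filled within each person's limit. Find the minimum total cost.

Mon afternoon can only be covered by Jensen and Mbeki, so that assignment is forced.
Tue morning can only be covered by Mbeki, so that assignment is forced.
Picking the cheapest available tutor for each shift independently would cost £1256, but that ignores the shift limits.
An optimal schedule: Mon afternoon→Jensen+Mbeki, Mon evening→Dubois+Jensen, Tue morning→Mbeki, Tue afternoon→Rivera, Tue evening→Rivera, Wed morning→Dubois, Wed afternoon→Marcus, Wed evening→Rivera.
Total: 126 + 129 + 124 + 126 + 129 + 123 + 123 + 124 + 130 + 123 = £1257.

£1257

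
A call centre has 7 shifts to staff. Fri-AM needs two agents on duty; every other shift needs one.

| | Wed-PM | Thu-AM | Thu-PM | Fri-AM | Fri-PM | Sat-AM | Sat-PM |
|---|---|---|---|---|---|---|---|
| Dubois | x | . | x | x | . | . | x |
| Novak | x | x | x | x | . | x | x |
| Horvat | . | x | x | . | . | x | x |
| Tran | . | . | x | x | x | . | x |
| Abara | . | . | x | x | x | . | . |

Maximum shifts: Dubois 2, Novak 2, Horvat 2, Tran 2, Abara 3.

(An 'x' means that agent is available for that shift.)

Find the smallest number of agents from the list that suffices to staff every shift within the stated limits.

8 slots to fill and no one can take more than 3, so at least ⌈8/3⌉ = 3 agents are needed.
Any 3 agents together have capacity at most 3+2+2 = 7 < 8 slots, so 3 can never suffice.
Dubois, Novak, Horvat, and Tran alone can cover everything: Wed-PM→Dubois, Thu-AM→Novak, Thu-PM→Horvat, Fri-AM→Dubois+Tran, Fri-PM→Tran, Sat-AM→Novak, Sat-PM→Horvat.

4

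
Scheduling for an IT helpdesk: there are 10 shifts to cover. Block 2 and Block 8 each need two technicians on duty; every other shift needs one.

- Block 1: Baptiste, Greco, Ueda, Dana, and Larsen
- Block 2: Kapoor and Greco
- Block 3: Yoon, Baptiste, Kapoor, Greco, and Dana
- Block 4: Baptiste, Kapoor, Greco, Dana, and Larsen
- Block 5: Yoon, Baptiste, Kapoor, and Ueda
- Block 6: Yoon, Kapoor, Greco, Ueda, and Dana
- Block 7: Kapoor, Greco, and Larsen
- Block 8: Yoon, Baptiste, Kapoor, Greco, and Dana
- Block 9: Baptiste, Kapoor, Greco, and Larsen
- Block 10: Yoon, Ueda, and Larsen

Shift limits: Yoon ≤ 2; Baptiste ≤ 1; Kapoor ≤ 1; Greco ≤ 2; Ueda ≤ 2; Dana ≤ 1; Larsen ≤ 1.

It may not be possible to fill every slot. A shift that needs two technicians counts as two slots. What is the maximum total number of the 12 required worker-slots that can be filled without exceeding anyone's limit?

10

Total capacity across all technicians is 2+1+1+2+2+1+1 = 10, and 12 slots are needed, so at most 10 can be filled.
An assignment achieving 10: Block 1→Ueda, Block 2→Kapoor+Greco, Block 3→Dana, Block 4→Larsen, Block 5→Yoon, Block 6→Ueda, Block 7→Greco, Block 9→Baptiste, Block 10→Yoon.
Loads: Yoon 2/2, Baptiste 1/1, Kapoor 1/1, Greco 2/2, Ueda 2/2, Dana 1/1, Larsen 1/1.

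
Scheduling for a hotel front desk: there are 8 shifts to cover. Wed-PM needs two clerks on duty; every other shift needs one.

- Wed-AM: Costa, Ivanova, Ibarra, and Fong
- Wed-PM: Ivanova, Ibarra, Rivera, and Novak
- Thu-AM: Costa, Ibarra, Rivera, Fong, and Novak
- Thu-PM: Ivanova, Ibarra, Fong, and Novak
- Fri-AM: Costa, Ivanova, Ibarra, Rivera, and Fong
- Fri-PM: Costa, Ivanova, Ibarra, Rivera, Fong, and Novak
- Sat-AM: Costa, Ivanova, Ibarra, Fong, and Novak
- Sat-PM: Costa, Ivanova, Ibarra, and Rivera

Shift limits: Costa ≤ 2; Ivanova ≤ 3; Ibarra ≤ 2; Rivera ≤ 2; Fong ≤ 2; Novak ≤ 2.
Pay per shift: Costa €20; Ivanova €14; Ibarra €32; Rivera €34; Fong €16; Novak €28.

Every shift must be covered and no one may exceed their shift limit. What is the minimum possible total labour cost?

Picking the cheapest available clerk for each shift independently would cost €142, but that ignores the shift limits.
An optimal schedule: Wed-AM→Ivanova, Wed-PM→Ivanova+Novak, Thu-AM→Fong, Thu-PM→Ivanova, Fri-AM→Fong, Fri-PM→Novak, Sat-AM→Costa, Sat-PM→Costa.
Total: 14 + 14 + 28 + 16 + 14 + 16 + 28 + 20 + 20 = €170.

€170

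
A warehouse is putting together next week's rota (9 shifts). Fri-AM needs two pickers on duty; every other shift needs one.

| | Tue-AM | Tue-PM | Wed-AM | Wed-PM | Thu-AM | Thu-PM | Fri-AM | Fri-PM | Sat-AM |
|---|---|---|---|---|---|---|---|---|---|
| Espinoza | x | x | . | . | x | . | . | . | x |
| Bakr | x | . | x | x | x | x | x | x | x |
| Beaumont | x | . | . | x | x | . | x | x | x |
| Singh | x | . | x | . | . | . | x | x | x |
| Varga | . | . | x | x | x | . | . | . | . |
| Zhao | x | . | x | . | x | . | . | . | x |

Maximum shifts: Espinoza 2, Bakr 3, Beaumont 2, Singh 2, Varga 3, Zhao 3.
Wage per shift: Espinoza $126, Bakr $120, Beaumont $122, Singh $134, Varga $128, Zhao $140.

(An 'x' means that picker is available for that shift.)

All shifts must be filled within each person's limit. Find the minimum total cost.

$1240

Tue-PM can only be covered by Espinoza, so that assignment is forced.
Thu-PM can only be covered by Bakr, so that assignment is forced.
Picking the cheapest available picker for each shift independently would cost $1208, but that ignores the shift limits.
An optimal schedule: Tue-AM→Beaumont, Tue-PM→Espinoza, Wed-AM→Varga, Wed-PM→Varga, Thu-AM→Varga, Thu-PM→Bakr, Fri-AM→Bakr+Beaumont, Fri-PM→Bakr, Sat-AM→Espinoza.
Total: 122 + 126 + 128 + 128 + 128 + 120 + 120 + 122 + 120 + 126 = $1240.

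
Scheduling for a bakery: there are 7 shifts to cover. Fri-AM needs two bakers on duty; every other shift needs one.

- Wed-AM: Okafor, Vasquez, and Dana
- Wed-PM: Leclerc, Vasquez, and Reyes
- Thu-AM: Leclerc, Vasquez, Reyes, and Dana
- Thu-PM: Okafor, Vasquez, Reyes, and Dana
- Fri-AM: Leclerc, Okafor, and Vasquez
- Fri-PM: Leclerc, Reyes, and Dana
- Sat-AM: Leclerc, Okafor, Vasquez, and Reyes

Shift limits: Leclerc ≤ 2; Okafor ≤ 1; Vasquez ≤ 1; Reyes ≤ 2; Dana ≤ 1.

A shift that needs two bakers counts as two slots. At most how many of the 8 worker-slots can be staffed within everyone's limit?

7

Total capacity across all bakers is 2+1+1+2+1 = 7, and 8 slots are needed, so at most 7 can be filled.
An assignment achieving 7: Wed-AM→Okafor, Wed-PM→Leclerc, Thu-AM→Reyes, Thu-PM→Dana, Fri-AM→Leclerc+Vasquez, Fri-PM→Reyes.
Loads: Leclerc 2/2, Okafor 1/1, Vasquez 1/1, Reyes 2/2, Dana 1/1.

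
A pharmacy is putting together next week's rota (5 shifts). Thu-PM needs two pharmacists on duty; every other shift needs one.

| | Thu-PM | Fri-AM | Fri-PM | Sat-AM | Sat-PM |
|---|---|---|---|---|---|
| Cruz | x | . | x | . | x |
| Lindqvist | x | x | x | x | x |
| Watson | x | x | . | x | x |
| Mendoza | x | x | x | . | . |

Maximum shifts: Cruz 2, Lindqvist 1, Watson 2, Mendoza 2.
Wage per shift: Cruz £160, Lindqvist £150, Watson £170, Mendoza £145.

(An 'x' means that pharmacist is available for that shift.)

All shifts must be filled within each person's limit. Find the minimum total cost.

£930

Picking the cheapest available pharmacist for each shift independently would cost £885, but that ignores the shift limits.
An optimal schedule: Thu-PM→Cruz+Watson, Fri-AM→Mendoza, Fri-PM→Mendoza, Sat-AM→Lindqvist, Sat-PM→Cruz.
Total: 160 + 170 + 145 + 145 + 150 + 160 = £930.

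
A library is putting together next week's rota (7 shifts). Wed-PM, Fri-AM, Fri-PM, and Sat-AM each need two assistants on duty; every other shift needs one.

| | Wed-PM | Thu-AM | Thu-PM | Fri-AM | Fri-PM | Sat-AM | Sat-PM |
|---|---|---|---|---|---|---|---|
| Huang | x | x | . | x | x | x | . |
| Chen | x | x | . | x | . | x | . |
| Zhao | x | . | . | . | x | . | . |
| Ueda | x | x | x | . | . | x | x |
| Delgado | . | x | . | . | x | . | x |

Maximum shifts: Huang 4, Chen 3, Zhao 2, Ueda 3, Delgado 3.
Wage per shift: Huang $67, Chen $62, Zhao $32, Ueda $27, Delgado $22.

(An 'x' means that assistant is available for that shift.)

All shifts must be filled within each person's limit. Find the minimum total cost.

Thu-PM can only be covered by Ueda, so that assignment is forced.
Fri-AM can only be covered by Huang and Chen, so that assignment is forced.
Picking the cheapest available assistant for each shift independently would cost $402, and that bound is achievable.
An optimal schedule: Wed-PM→Ueda+Zhao, Thu-AM→Delgado, Thu-PM→Ueda, Fri-AM→Chen+Huang, Fri-PM→Delgado+Zhao, Sat-AM→Ueda+Chen, Sat-PM→Delgado.
Total: 27 + 32 + 22 + 27 + 62 + 67 + 22 + 32 + 27 + 62 + 22 = $402.

$402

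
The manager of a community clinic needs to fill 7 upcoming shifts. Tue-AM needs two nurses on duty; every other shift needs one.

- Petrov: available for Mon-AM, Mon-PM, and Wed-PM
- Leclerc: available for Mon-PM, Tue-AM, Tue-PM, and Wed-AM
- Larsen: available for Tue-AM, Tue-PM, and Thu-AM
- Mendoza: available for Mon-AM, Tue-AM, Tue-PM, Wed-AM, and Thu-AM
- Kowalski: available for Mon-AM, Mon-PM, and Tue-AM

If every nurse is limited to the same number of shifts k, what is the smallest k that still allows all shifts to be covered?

2

With 5 nurses and 8 worker-slots to fill, someone must work at least ⌈8/5⌉ = 2 shifts, so k ≥ 2.
k = 2 works: Mon-AM→Petrov, Mon-PM→Leclerc, Tue-AM→Mendoza+Kowalski, Tue-PM→Larsen, Wed-AM→Leclerc, Wed-PM→Petrov, Thu-AM→Larsen.
Loads: Petrov 2, Leclerc 2, Larsen 2, Mendoza 1, Kowalski 1 — all ≤ 2.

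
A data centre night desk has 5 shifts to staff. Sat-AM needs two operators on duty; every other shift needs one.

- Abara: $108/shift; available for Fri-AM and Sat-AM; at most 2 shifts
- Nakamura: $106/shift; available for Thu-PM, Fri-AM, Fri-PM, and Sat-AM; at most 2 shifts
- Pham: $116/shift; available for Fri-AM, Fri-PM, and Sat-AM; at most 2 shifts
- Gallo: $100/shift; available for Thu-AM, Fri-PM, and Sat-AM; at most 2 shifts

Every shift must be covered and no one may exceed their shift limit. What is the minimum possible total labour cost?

$628

Thu-AM can only be covered by Gallo, so that assignment is forced.
Thu-PM can only be covered by Nakamura, so that assignment is forced.
Picking the cheapest available operator for each shift independently would cost $618, but that ignores the shift limits.
An optimal schedule: Thu-AM→Gallo, Thu-PM→Nakamura, Fri-AM→Abara, Fri-PM→Gallo, Sat-AM→Nakamura+Abara.
Total: 100 + 106 + 108 + 100 + 106 + 108 = $628.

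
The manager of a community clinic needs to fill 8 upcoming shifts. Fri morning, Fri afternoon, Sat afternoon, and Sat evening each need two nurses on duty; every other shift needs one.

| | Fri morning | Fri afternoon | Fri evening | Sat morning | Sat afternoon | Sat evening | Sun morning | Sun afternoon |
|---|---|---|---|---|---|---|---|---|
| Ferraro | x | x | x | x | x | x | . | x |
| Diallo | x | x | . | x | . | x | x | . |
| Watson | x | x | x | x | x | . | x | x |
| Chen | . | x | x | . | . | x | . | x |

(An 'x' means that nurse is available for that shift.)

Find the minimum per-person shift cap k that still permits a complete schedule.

3

With 4 nurses and 12 worker-slots to fill, someone must work at least ⌈12/4⌉ = 3 shifts, so k ≥ 3.
k = 3 works: Fri morning→Ferraro+Diallo, Fri afternoon→Watson+Chen, Fri evening→Ferraro, Sat morning→Watson, Sat afternoon→Ferraro+Watson, Sat evening→Diallo+Chen, Sun morning→Diallo, Sun afternoon→Chen.
Loads: Ferraro 3, Diallo 3, Watson 3, Chen 3 — all ≤ 3.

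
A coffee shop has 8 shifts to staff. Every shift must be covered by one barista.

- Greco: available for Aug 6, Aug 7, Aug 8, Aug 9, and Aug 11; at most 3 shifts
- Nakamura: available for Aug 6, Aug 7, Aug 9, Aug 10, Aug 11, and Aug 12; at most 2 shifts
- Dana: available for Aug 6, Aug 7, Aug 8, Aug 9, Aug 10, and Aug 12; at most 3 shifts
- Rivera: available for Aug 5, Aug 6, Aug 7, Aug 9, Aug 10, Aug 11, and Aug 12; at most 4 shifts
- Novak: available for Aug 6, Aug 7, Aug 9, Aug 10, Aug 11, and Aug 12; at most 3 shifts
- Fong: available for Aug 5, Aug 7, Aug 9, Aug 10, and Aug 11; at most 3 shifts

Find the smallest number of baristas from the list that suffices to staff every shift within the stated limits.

8 slots to fill and no one can take more than 4, so at least ⌈8/4⌉ = 2 baristas are needed.
Any 2 baristas together have capacity at most 4+3 = 7 < 8 slots, so 2 can never suffice.
Greco, Nakamura, and Rivera alone can cover everything: Aug 5→Rivera, Aug 6→Greco, Aug 7→Greco, Aug 8→Greco, Aug 9→Rivera, Aug 10→Nakamura, Aug 11→Rivera, Aug 12→Nakamura.

3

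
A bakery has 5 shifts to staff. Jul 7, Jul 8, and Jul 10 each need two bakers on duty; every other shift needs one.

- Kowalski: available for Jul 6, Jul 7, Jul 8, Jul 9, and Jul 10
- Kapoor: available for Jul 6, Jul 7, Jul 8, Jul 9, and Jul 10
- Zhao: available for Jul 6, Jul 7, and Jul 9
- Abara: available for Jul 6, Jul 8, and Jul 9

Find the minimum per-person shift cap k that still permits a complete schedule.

2

With 4 bakers and 8 worker-slots to fill, someone must work at least ⌈8/4⌉ = 2 shifts, so k ≥ 2.
k = 2 works: Jul 6→Zhao, Jul 7→Kowalski+Zhao, Jul 8→Kapoor+Abara, Jul 9→Abara, Jul 10→Kowalski+Kapoor.
Loads: Kowalski 2, Kapoor 2, Zhao 2, Abara 2 — all ≤ 2.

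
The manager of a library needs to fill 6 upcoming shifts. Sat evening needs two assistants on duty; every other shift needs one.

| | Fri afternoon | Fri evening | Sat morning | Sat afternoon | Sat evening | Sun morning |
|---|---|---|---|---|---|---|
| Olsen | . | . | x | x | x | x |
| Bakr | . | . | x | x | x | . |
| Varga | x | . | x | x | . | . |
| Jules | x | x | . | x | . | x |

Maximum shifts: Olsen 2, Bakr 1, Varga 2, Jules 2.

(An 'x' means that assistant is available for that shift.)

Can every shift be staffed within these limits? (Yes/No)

Fri evening can only be covered by Jules, so that assignment is forced.
Sat evening can only be covered by Olsen and Bakr, so that assignment is forced.
One valid schedule: Fri afternoon→Varga, Fri evening→Jules, Sat morning→Varga, Sat afternoon→Jules, Sat evening→Olsen+Bakr, Sun morning→Olsen.
Loads: Olsen 2/2, Bakr 1/1, Varga 2/2, Jules 2/2 — all within limits.

Yes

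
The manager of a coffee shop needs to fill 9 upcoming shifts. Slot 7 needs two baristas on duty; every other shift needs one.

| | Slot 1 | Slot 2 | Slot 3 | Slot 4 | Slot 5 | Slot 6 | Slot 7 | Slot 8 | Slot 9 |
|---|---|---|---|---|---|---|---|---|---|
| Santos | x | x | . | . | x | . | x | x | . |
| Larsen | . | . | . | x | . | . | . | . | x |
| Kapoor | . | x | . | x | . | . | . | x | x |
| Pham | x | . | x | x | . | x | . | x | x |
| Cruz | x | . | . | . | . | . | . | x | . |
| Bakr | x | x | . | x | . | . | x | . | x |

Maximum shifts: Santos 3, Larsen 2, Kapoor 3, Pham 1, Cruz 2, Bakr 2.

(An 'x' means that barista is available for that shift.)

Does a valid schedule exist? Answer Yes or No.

No

Total capacity is 13 and 10 slots are needed, so capacity alone doesn't rule it out.
Shifts {Slot 3, Slot 6} need 2 worker-slots in total, but the baristas available for any of those shifts (Pham) can supply at most 1 among them. So no valid schedule exists.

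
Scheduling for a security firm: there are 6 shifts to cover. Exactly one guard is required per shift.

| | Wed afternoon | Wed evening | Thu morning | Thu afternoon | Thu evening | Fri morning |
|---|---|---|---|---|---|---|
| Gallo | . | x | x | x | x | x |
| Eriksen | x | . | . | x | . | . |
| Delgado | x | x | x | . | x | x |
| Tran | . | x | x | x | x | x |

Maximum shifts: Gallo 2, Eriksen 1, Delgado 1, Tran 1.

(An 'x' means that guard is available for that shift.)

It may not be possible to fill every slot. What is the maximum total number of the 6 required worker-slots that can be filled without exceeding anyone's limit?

Total capacity across all guards is 2+1+1+1 = 5, and 6 slots are needed, so at most 5 can be filled.
An assignment achieving 5: Wed afternoon→Eriksen, Wed evening→Gallo, Thu morning→Gallo, Thu afternoon→Tran, Thu evening→Delgado.
Loads: Gallo 2/2, Eriksen 1/1, Delgado 1/1, Tran 1/1.

5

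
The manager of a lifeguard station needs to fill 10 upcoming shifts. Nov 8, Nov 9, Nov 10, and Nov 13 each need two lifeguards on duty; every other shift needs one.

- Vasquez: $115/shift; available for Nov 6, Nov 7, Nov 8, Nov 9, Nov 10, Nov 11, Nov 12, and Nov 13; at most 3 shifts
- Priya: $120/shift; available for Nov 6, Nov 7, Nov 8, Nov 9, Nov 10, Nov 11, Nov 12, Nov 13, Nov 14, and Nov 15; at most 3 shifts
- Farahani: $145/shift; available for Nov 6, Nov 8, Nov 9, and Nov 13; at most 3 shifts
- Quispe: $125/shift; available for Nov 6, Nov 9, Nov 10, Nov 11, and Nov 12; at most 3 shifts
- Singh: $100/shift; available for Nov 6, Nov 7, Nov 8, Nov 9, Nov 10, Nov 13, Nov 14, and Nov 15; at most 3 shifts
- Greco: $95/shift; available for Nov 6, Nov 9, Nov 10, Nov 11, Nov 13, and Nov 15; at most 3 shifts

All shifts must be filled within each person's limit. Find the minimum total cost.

$1540

Picking the cheapest available lifeguard for each shift independently would cost $1400, but that ignores the shift limits.
An optimal schedule: Nov 6→Greco, Nov 7→Singh, Nov 8→Singh+Vasquez, Nov 9→Priya+Quispe, Nov 10→Priya+Quispe, Nov 11→Greco, Nov 12→Vasquez, Nov 13→Vasquez+Priya, Nov 14→Singh, Nov 15→Greco.
Total: 95 + 100 + 100 + 115 + 120 + 125 + 120 + 125 + 95 + 115 + 115 + 120 + 100 + 95 = $1540.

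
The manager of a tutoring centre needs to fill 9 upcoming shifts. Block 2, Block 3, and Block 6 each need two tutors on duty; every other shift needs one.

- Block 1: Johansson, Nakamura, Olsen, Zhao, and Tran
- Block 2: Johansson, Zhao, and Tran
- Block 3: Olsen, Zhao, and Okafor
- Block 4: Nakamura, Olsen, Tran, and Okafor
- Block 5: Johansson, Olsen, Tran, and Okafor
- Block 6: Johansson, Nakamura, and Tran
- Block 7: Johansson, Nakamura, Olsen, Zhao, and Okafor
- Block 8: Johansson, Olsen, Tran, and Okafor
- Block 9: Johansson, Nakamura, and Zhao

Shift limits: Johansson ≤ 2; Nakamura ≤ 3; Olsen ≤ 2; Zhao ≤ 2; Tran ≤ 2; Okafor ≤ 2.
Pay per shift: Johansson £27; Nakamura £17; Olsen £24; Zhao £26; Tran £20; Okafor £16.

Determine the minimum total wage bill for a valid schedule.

£250

Picking the cheapest available tutor for each shift independently would cost £221, but that ignores the shift limits.
An optimal schedule: Block 1→Nakamura, Block 2→Tran+Zhao, Block 3→Okafor+Olsen, Block 4→Okafor, Block 5→Olsen, Block 6→Nakamura+Tran, Block 7→Zhao, Block 8→Johansson, Block 9→Nakamura.
Total: 17 + 20 + 26 + 16 + 24 + 16 + 24 + 17 + 20 + 26 + 27 + 17 = £250.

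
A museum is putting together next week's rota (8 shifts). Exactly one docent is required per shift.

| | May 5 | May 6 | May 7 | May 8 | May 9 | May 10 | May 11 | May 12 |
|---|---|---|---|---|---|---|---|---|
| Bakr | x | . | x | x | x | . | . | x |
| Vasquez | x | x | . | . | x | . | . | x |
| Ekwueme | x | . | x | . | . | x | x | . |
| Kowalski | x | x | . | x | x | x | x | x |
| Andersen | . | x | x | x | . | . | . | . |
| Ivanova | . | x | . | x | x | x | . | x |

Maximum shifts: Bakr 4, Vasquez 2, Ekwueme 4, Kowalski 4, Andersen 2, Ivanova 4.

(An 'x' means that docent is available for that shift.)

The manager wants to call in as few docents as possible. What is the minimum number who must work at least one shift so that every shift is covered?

8 slots to fill and no one can take more than 4, so at least ⌈8/4⌉ = 2 docents are needed.
Bakr and Kowalski alone can cover everything: May 5→Bakr, May 6→Kowalski, May 7→Bakr, May 8→Bakr, May 9→Bakr, May 10→Kowalski, May 11→Kowalski, May 12→Kowalski.

2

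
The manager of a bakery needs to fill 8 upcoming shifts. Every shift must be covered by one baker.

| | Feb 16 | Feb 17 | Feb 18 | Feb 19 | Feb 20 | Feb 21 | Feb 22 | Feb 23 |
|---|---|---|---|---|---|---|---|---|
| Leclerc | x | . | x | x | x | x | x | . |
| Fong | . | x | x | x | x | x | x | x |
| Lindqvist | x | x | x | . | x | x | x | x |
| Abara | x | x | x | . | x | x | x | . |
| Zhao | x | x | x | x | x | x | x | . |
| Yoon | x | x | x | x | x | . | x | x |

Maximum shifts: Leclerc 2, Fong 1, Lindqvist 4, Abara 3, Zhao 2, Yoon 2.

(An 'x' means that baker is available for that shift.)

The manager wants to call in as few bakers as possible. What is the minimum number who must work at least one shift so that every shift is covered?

3

8 slots to fill and no one can take more than 4, so at least ⌈8/4⌉ = 2 bakers are needed.
Any 2 bakers together have capacity at most 4+3 = 7 < 8 slots, so 2 can never suffice.
Leclerc, Lindqvist, and Abara alone can cover everything: Feb 16→Leclerc, Feb 17→Lindqvist, Feb 18→Lindqvist, Feb 19→Leclerc, Feb 20→Lindqvist, Feb 21→Abara, Feb 22→Abara, Feb 23→Lindqvist.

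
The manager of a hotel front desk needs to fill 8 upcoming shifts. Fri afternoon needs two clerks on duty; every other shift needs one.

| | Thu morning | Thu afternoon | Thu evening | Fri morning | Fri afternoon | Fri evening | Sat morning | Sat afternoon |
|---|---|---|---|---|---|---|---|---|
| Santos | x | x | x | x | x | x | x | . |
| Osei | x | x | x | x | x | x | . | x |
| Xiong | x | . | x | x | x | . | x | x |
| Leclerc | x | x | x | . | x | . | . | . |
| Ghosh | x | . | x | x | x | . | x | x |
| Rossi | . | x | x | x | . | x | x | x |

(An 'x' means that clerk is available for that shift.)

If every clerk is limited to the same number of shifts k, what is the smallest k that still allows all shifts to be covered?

2

With 6 clerks and 9 worker-slots to fill, someone must work at least ⌈9/6⌉ = 2 shifts, so k ≥ 2.
k = 2 works: Thu morning→Osei, Thu afternoon→Santos, Thu evening→Leclerc, Fri morning→Xiong, Fri afternoon→Leclerc+Ghosh, Fri evening→Santos, Sat morning→Xiong, Sat afternoon→Osei.
Loads: Santos 2, Osei 2, Xiong 2, Leclerc 2, Ghosh 1, Rossi 0 — all ≤ 2.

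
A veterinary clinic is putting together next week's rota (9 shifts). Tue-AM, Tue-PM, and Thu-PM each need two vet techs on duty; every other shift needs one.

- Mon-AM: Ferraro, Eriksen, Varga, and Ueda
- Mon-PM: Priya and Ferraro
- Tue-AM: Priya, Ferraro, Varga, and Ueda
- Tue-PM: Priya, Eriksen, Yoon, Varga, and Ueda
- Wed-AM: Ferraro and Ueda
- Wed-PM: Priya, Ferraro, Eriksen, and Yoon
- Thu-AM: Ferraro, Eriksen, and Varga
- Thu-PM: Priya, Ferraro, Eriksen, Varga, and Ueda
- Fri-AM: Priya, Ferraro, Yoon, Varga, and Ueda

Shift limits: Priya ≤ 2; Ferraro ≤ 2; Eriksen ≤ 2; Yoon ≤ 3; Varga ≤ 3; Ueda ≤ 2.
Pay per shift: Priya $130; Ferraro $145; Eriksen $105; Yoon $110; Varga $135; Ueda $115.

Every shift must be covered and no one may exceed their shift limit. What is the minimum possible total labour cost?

Picking the cheapest available vet tech for each shift independently would cost $1350, but that ignores the shift limits.
An optimal schedule: Mon-AM→Eriksen, Mon-PM→Priya, Tue-AM→Ueda+Varga, Tue-PM→Yoon+Varga, Wed-AM→Ueda, Wed-PM→Yoon, Thu-AM→Eriksen, Thu-PM→Priya+Varga, Fri-AM→Yoon.
Total: 105 + 130 + 115 + 135 + 110 + 135 + 115 + 110 + 105 + 130 + 135 + 110 = $1435.

$1435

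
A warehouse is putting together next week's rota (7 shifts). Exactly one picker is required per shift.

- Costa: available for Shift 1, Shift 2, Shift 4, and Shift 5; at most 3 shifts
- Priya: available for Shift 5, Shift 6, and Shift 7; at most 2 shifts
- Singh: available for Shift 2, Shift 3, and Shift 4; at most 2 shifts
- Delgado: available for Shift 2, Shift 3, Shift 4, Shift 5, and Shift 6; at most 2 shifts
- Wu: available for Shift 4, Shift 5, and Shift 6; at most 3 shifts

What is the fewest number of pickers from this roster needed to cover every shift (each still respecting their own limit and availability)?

7 slots to fill and no one can take more than 3, so at least ⌈7/3⌉ = 3 pickers are needed.
Costa, Priya, and Singh alone can cover everything: Shift 1→Costa, Shift 2→Costa, Shift 3→Singh, Shift 4→Singh, Shift 5→Costa, Shift 6→Priya, Shift 7→Priya.

3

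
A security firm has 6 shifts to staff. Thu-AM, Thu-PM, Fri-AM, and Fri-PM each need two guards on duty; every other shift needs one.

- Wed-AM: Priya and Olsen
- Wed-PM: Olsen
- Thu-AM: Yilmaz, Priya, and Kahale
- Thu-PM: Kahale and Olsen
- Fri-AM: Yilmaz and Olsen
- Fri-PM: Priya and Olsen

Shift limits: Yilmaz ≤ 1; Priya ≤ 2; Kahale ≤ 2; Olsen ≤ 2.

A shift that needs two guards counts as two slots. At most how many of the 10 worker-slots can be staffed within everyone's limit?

7

Total capacity across all guards is 1+2+2+2 = 7, and 10 slots are needed, so at most 7 can be filled.
An assignment achieving 7: Wed-AM→Priya, Wed-PM→Olsen, Thu-AM→Kahale, Thu-PM→Kahale+Olsen, Fri-AM→Yilmaz, Fri-PM→Priya.
Loads: Yilmaz 1/1, Priya 2/2, Kahale 2/2, Olsen 2/2.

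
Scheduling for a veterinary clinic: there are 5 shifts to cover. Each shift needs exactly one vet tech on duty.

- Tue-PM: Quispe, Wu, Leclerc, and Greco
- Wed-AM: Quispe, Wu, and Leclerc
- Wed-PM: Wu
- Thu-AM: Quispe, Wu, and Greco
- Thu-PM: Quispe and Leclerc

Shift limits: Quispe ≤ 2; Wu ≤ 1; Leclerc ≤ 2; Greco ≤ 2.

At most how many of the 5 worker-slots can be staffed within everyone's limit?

Total capacity across all vet techs is 2+1+2+2 = 7, and 5 slots are needed, so at most 5 can be filled.
An assignment achieving 5: Tue-PM→Leclerc, Wed-AM→Quispe, Wed-PM→Wu, Thu-AM→Greco, Thu-PM→Quispe.
Loads: Quispe 2/2, Wu 1/1, Leclerc 1/2, Greco 1/2.

5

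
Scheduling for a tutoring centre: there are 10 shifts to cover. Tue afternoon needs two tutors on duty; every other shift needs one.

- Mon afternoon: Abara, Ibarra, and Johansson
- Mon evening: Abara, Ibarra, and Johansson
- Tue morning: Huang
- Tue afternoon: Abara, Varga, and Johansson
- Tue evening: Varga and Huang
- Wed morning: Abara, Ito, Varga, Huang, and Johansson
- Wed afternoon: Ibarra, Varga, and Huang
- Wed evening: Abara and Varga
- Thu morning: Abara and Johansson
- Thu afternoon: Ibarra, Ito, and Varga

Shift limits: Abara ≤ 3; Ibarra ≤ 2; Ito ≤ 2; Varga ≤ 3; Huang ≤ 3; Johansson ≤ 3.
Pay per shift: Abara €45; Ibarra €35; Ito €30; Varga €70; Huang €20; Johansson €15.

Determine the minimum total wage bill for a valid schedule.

€290

Tue morning can only be covered by Huang, so that assignment is forced.
Picking the cheapest available tutor for each shift independently would cost €255, but that ignores the shift limits.
An optimal schedule: Mon afternoon→Johansson, Mon evening→Ibarra, Tue morning→Huang, Tue afternoon→Johansson+Abara, Tue evening→Huang, Wed morning→Ito, Wed afternoon→Huang, Wed evening→Abara, Thu morning→Johansson, Thu afternoon→Ito.
Total: 15 + 35 + 20 + 15 + 45 + 20 + 30 + 20 + 45 + 15 + 30 = €290.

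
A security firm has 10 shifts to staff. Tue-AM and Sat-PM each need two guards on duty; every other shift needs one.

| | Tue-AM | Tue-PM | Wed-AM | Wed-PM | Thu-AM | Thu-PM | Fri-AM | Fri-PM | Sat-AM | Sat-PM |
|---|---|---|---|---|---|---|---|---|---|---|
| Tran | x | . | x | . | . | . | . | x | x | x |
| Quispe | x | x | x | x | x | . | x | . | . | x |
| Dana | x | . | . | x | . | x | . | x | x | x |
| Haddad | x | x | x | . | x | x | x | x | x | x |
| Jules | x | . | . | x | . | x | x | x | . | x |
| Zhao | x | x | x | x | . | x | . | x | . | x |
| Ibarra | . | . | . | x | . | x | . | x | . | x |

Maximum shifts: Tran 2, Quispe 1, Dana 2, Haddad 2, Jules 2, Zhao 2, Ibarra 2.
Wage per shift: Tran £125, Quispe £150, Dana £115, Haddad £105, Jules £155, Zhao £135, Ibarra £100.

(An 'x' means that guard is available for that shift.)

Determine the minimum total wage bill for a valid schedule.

£1465

Picking the cheapest available guard for each shift independently would cost £1250, but that ignores the shift limits.
An optimal schedule: Tue-AM→Tran+Zhao, Tue-PM→Haddad, Wed-AM→Tran, Wed-PM→Ibarra, Thu-AM→Haddad, Thu-PM→Ibarra, Fri-AM→Quispe, Fri-PM→Dana, Sat-AM→Dana, Sat-PM→Zhao+Jules.
Total: 125 + 135 + 105 + 125 + 100 + 105 + 100 + 150 + 115 + 115 + 135 + 155 = £1465.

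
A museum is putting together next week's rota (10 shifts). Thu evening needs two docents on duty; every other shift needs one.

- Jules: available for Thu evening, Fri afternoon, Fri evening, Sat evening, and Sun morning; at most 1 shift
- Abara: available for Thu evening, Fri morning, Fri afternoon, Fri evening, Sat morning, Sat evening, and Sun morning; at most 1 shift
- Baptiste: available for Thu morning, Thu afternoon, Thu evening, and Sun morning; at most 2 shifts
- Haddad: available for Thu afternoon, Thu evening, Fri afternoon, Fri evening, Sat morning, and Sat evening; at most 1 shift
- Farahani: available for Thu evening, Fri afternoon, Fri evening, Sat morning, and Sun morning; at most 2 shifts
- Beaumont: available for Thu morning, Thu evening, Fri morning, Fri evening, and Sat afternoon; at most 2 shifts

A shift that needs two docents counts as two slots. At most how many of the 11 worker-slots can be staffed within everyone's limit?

Total capacity across all docents is 1+1+2+1+2+2 = 9, and 11 slots are needed, so at most 9 can be filled.
An assignment achieving 9: Thu morning→Baptiste, Thu afternoon→Baptiste, Fri morning→Abara, Fri afternoon→Farahani, Fri evening→Beaumont, Sat morning→Haddad, Sat afternoon→Beaumont, Sat evening→Jules, Sun morning→Farahani.
Loads: Jules 1/1, Abara 1/1, Baptiste 2/2, Haddad 1/1, Farahani 2/2, Beaumont 2/2.

9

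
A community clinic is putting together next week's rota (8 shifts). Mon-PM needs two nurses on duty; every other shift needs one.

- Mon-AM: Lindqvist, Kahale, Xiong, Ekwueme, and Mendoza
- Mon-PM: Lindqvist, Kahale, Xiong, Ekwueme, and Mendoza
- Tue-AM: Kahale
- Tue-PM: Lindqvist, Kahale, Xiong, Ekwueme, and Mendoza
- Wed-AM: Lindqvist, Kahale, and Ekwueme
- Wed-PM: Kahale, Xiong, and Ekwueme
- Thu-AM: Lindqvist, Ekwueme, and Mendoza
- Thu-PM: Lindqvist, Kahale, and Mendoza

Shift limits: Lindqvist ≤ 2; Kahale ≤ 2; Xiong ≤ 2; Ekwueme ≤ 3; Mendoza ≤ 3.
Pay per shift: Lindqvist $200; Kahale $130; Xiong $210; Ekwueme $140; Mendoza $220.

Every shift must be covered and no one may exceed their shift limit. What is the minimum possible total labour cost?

$1500

Tue-AM can only be covered by Kahale, so that assignment is forced.
Picking the cheapest available nurse for each shift independently would cost $1190, but that ignores the shift limits.
An optimal schedule: Mon-AM→Ekwueme, Mon-PM→Lindqvist+Xiong, Tue-AM→Kahale, Tue-PM→Xiong, Wed-AM→Kahale, Wed-PM→Ekwueme, Thu-AM→Ekwueme, Thu-PM→Lindqvist.
Total: 140 + 200 + 210 + 130 + 210 + 130 + 140 + 140 + 200 = $1500.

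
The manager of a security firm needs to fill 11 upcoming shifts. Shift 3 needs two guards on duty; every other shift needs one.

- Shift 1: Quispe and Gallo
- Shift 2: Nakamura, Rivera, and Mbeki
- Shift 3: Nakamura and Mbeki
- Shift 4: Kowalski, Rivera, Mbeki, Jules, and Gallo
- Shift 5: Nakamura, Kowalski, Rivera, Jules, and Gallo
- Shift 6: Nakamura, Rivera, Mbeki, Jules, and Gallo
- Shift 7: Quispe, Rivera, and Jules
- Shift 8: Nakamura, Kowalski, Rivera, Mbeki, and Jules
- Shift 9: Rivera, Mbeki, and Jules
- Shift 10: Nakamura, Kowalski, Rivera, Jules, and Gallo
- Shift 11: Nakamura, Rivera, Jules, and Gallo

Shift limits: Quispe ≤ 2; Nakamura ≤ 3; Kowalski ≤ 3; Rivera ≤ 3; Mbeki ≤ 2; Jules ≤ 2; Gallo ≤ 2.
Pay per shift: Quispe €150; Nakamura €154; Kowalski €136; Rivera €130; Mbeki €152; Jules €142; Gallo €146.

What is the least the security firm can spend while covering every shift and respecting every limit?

Shift 3 can only be covered by Nakamura and Mbeki, so that assignment is forced.
Picking the cheapest available guard for each shift independently would cost €1622, but that ignores the shift limits.
An optimal schedule: Shift 1→Gallo, Shift 2→Rivera, Shift 3→Mbeki+Nakamura, Shift 4→Kowalski, Shift 5→Kowalski, Shift 6→Jules, Shift 7→Rivera, Shift 8→Kowalski, Shift 9→Rivera, Shift 10→Gallo, Shift 11→Jules.
Total: 146 + 130 + 152 + 154 + 136 + 136 + 142 + 130 + 136 + 130 + 146 + 142 = €1680.

€1680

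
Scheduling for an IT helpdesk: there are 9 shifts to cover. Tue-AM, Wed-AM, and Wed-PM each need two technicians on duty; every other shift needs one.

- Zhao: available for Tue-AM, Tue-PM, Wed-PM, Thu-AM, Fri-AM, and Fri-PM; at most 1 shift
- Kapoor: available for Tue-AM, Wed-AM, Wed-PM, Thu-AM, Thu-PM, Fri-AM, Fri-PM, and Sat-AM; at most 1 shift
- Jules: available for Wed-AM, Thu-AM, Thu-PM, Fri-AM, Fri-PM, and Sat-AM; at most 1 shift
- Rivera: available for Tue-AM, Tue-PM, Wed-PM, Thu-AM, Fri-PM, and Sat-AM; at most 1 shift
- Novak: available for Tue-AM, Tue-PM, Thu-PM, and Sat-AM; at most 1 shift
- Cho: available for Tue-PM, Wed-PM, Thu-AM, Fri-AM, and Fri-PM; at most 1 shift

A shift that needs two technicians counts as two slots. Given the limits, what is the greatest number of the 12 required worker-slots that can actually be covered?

6

Total capacity across all technicians is 1+1+1+1+1+1 = 6, and 12 slots are needed, so at most 6 can be filled.
An assignment achieving 6: Tue-AM→Zhao+Rivera, Tue-PM→Cho, Wed-AM→Kapoor+Jules, Thu-PM→Novak.
Loads: Zhao 1/1, Kapoor 1/1, Jules 1/1, Rivera 1/1, Novak 1/1, Cho 1/1.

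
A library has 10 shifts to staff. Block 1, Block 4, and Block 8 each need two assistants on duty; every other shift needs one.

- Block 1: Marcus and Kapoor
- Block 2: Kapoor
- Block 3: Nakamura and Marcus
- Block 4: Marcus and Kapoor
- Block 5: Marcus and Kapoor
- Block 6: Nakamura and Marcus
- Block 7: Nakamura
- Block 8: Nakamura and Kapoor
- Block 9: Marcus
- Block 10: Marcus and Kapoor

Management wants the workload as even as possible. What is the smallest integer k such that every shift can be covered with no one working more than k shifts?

With 3 assistants and 13 worker-slots to fill, someone must work at least ⌈13/3⌉ = 5 shifts, so k ≥ 5.
k = 5 works: Block 1→Marcus+Kapoor, Block 2→Kapoor, Block 3→Nakamura, Block 4→Marcus+Kapoor, Block 5→Marcus, Block 6→Nakamura, Block 7→Nakamura, Block 8→Nakamura+Kapoor, Block 9→Marcus, Block 10→Marcus.
Loads: Nakamura 4, Marcus 5, Kapoor 4 — all ≤ 5.

5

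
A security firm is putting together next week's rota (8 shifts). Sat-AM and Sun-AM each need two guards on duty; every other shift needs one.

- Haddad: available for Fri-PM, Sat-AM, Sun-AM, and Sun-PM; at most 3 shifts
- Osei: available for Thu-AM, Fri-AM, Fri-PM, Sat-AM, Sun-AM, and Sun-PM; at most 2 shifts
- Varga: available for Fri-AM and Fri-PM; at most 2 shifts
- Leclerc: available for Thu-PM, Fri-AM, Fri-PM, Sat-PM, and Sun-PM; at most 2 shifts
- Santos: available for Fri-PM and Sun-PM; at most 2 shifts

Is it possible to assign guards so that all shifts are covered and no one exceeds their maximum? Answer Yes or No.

No

Total capacity is 11 and 10 slots are needed, so capacity alone doesn't rule it out.
Shifts {Thu-AM, Sat-AM, Sun-AM} need 5 worker-slots in total, but the guards available for any of those shifts (Haddad and Osei) can supply at most 4 among them. So no valid schedule exists.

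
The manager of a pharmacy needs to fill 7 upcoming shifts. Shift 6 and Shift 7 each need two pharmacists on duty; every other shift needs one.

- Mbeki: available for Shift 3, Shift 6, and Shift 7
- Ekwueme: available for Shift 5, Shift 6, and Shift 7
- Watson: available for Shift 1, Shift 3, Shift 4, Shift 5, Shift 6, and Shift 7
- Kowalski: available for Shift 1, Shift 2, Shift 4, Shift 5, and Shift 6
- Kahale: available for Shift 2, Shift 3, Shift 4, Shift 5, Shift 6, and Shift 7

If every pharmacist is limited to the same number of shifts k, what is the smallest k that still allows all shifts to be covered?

2

With 5 pharmacists and 9 worker-slots to fill, someone must work at least ⌈9/5⌉ = 2 shifts, so k ≥ 2.
k = 2 works: Shift 1→Watson, Shift 2→Kowalski, Shift 3→Mbeki, Shift 4→Watson, Shift 5→Ekwueme, Shift 6→Kowalski+Kahale, Shift 7→Mbeki+Ekwueme.
Loads: Mbeki 2, Ekwueme 2, Watson 2, Kowalski 2, Kahale 1 — all ≤ 2.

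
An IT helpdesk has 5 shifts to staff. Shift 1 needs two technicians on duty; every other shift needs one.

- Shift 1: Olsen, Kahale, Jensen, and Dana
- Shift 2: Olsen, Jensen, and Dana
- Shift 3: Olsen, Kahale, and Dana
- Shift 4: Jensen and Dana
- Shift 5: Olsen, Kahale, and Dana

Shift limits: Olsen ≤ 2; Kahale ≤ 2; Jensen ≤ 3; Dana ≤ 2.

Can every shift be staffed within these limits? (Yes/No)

One valid schedule: Shift 1→Kahale+Jensen, Shift 2→Olsen, Shift 3→Olsen, Shift 4→Jensen, Shift 5→Kahale.
Loads: Olsen 2/2, Kahale 2/2, Jensen 2/3, Dana 0/2 — all within limits.

Yes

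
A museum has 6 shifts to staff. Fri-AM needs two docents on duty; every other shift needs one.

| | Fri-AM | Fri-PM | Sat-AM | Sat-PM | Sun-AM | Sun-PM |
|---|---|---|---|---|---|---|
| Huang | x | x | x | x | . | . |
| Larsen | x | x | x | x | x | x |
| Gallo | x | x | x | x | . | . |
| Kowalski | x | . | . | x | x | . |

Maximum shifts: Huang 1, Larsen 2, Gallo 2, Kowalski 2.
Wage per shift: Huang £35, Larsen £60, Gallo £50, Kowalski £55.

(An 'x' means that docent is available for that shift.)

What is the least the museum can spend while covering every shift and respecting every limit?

£365

Sun-PM can only be covered by Larsen, so that assignment is forced.
Picking the cheapest available docent for each shift independently would cost £305, but that ignores the shift limits.
An optimal schedule: Fri-AM→Gallo+Kowalski, Fri-PM→Huang, Sat-AM→Gallo, Sat-PM→Kowalski, Sun-AM→Larsen, Sun-PM→Larsen.
Total: 50 + 55 + 35 + 50 + 55 + 60 + 60 = £365.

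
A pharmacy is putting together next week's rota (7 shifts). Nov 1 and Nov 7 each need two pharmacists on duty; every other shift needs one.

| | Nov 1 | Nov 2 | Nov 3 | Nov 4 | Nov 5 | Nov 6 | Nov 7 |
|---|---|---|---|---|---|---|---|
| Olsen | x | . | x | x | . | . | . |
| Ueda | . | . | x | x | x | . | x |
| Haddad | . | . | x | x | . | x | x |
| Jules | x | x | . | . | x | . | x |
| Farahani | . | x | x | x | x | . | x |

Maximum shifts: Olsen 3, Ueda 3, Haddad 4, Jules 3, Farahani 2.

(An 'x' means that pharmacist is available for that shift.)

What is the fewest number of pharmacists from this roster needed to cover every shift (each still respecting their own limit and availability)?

9 slots to fill and no one can take more than 4, so at least ⌈9/4⌉ = 3 pharmacists are needed.
No set of 3 pharmacists can cover every shift (each such set leaves at least one shift with no one available or exceeds a cap).
Olsen, Ueda, Haddad, and Jules alone can cover everything: Nov 1→Olsen+Jules, Nov 2→Jules, Nov 3→Olsen, Nov 4→Olsen, Nov 5→Ueda, Nov 6→Haddad, Nov 7→Ueda+Haddad.

4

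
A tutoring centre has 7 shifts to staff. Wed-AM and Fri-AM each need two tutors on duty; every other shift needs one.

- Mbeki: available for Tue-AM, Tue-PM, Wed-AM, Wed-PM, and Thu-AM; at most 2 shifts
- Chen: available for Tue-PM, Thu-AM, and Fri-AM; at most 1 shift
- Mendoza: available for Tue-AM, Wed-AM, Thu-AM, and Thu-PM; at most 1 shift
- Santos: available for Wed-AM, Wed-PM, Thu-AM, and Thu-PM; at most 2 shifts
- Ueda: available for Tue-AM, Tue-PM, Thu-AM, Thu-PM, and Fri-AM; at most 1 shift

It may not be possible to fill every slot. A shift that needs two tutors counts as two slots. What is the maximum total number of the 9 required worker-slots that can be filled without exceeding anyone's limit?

7

Total capacity across all tutors is 2+1+1+2+1 = 7, and 9 slots are needed, so at most 7 can be filled.
An assignment achieving 7: Tue-AM→Mbeki, Wed-AM→Mendoza+Santos, Wed-PM→Mbeki, Thu-PM→Santos, Fri-AM→Chen+Ueda.
Loads: Mbeki 2/2, Chen 1/1, Mendoza 1/1, Santos 2/2, Ueda 1/1.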